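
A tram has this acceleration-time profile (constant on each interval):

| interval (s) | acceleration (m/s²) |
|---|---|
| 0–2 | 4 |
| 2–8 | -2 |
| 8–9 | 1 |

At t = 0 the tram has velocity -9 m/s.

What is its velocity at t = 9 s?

Δv equals the area under the a-t graph; then v = v₀ + Δv.
0–2 s: 4 × 2 = 8 m/s
2–8 s: -2 × 6 = -12 m/s
8–9 s: 1 × 1 = 1 m/s
Δv = -3 m/s, so v(9) = -9 + (-3) = -12 m/s.

-12 m/s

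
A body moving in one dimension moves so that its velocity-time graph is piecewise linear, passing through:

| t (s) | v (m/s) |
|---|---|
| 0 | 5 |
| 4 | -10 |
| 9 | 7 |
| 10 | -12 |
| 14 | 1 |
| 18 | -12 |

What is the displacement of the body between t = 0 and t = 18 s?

Displacement is the signed area under the v-t curve.
0–4 s: ½(5 + -10)(4) = -10 m
4–9 s: ½(-10 + 7)(5) = -7.5 m
9–10 s: ½(7 + -12)(1) = -2.5 m
10–14 s: ½(-12 + 1)(4) = -22 m
14–18 s: ½(1 + -12)(4) = -22 m
Net displacement = -64 m

-64 m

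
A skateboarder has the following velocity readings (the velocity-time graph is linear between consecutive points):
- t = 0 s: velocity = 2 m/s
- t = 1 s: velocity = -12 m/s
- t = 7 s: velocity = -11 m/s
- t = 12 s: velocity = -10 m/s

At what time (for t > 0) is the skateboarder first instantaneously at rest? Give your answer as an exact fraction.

t = 1/7 s

v changes sign on 0–1 s (from 2 to -12); the graph is linear there, so v = 0 at t = 0 + (-2)·(1 − 0)/(-12 − 2) = 1/7 s.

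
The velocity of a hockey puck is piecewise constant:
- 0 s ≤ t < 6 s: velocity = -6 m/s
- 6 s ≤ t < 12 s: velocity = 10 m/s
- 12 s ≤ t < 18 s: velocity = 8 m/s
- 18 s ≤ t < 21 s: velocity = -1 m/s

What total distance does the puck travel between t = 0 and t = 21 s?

Distance (not displacement) is the total path length: add the absolute areas under v-t.
0–6 s: |-6| × 6 = 36 m
6–12 s: |10| × 6 = 60 m
12–18 s: |8| × 6 = 48 m
18–21 s: |-1| × 3 = 3 m
Total distance = 147 m

147 m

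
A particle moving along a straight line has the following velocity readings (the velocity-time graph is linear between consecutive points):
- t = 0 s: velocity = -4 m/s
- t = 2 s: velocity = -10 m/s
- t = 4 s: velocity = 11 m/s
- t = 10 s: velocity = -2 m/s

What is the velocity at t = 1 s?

On 0–2 s the graph is linear from -4 to -10 m/s: v(1) = -4 + (-10 − -4)·(1 − 0)/(2 − 0) = -7 m/s.

-7 m/s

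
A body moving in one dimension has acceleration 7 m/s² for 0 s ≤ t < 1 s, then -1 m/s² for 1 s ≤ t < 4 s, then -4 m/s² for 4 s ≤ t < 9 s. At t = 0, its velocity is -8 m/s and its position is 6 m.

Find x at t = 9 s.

On each constant-a segment, Δv = aΔt and Δx = v₀Δt + ½aΔt²; chain segment to segment.
0–1 s: v starts -8 m/s; Δx = -8·1 + ½·7·1² = -4.5 m; v ends -1 m/s.
1–4 s: v starts -1 m/s; Δx = -1·3 + ½·-1·3² = -7.5 m; v ends -4 m/s.
4–9 s: v starts -4 m/s; Δx = -4·5 + ½·-4·5² = -70 m; v ends -24 m/s.
x(9) = 6 + Σ Δx = -76 m.

-76 m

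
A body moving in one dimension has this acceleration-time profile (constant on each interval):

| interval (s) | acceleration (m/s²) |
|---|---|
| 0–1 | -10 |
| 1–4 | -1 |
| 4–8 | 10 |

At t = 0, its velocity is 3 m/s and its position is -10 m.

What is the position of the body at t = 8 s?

On each constant-a segment, Δv = aΔt and Δx = v₀Δt + ½aΔt²; chain segment to segment.
0–1 s: v starts 3 m/s; Δx = 3·1 + ½·-10·1² = -2 m; v ends -7 m/s.
1–4 s: v starts -7 m/s; Δx = -7·3 + ½·-1·3² = -25.5 m; v ends -10 m/s.
4–8 s: v starts -10 m/s; Δx = -10·4 + ½·10·4² = 40 m; v ends 30 m/s.
x(8) = -10 + Σ Δx = 2.5 m.

2.5 m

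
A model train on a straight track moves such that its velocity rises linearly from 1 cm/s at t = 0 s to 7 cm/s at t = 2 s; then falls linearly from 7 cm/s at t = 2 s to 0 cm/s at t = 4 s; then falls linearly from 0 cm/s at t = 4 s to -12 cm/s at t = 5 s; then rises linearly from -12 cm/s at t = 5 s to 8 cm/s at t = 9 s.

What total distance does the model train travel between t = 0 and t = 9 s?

41.8 cm

Distance (not displacement) is the total path length: add the absolute areas under v-t.
0–2 s: |½(1 + 7)(2)| = 8 cm
2–4 s: |½(7 + 0)(2)| = 7 cm
4–5 s: |½(0 + -12)(1)| = 6 cm
5–9 s: v = 0 at t = 7.4 s; triangle areas 14.4 + 6.4 = 20.8 cm
Total distance = 41.8 cm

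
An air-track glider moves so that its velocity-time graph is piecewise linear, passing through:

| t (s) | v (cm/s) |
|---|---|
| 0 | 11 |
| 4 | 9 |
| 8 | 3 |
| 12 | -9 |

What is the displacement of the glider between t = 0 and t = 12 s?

52 cm

Net displacement equals the area under the velocity-time graph (areas below the axis count negative).
0–4 s: ½(11 + 9)(4) = 40 cm
4–8 s: ½(9 + 3)(4) = 24 cm
8–12 s: ½(3 + -9)(4) = -12 cm
Net displacement = 52 cm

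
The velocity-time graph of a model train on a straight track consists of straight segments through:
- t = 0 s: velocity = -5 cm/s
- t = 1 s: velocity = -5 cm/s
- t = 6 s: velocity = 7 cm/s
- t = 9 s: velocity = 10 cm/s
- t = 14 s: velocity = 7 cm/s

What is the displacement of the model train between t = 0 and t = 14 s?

68 cm

Displacement is the signed area under the v-t curve.
0–1 s: -5 × 1 = -5 cm
1–6 s: ½(-5 + 7)(5) = 5 cm
6–9 s: ½(7 + 10)(3) = 25.5 cm
9–14 s: ½(10 + 7)(5) = 42.5 cm
Net displacement = 68 cm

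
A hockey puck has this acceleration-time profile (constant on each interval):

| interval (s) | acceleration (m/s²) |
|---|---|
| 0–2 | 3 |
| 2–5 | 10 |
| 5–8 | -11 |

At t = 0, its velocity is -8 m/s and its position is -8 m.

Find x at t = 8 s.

55.5 m

On each constant-a segment, Δv = aΔt and Δx = v₀Δt + ½aΔt²; chain segment to segment.
0–2 s: v starts -8 m/s; Δx = -8·2 + ½·3·2² = -10 m; v ends -2 m/s.
2–5 s: v starts -2 m/s; Δx = -2·3 + ½·10·3² = 39 m; v ends 28 m/s.
5–8 s: v starts 28 m/s; Δx = 28·3 + ½·-11·3² = 34.5 m; v ends -5 m/s.
x(8) = -8 + Σ Δx = 55.5 m.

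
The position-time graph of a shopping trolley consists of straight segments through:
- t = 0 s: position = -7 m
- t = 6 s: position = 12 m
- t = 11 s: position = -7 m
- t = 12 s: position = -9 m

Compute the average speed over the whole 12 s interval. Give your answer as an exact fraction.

10/3 m/s

Average speed = (total path length)/(elapsed time); on a piecewise-linear x-t graph the path length is Σ|Δx|.
0–6 s: |Δx| = |12 − -7| = 19 m
6–11 s: |Δx| = |-7 − 12| = 19 m
11–12 s: |Δx| = |-9 − -7| = 2 m
Total path = 40 m; average speed = 40/12 = 10/3 m/s.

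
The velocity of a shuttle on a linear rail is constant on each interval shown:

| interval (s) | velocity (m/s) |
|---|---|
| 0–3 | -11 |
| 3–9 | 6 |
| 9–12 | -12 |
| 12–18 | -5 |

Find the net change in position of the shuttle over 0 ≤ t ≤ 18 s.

Net displacement equals the area under the velocity-time graph (areas below the axis count negative).
0–3 s: -11 × 3 = -33 m
3–9 s: 6 × 6 = 36 m
9–12 s: -12 × 3 = -36 m
12–18 s: -5 × 6 = -30 m
Net displacement = -63 m

-63 m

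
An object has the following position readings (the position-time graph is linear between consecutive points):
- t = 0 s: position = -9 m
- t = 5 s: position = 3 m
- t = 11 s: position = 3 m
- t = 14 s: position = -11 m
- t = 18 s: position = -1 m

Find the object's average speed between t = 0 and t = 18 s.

Average speed = (total path length)/(elapsed time); on a piecewise-linear x-t graph the path length is Σ|Δx|.
0–5 s: |Δx| = |3 − -9| = 12 m
5–11 s: |Δx| = |3 − 3| = 0 m
11–14 s: |Δx| = |-11 − 3| = 14 m
14–18 s: |Δx| = |-1 − -11| = 10 m
Total path = 36 m; average speed = 36/18 = 2 m/s.

2 m/s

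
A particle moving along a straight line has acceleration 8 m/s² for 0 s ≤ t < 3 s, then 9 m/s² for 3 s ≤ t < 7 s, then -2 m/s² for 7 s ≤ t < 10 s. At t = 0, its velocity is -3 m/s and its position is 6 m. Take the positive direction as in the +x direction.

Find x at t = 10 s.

351 m

On each constant-a segment, Δv = aΔt and Δx = v₀Δt + ½aΔt²; chain segment to segment.
0–3 s: v starts -3 m/s; Δx = -3·3 + ½·8·3² = 27 m; v ends 21 m/s.
3–7 s: v starts 21 m/s; Δx = 21·4 + ½·9·4² = 156 m; v ends 57 m/s.
7–10 s: v starts 57 m/s; Δx = 57·3 + ½·-2·3² = 162 m; v ends 51 m/s.
x(10) = 6 + Σ Δx = 351 m.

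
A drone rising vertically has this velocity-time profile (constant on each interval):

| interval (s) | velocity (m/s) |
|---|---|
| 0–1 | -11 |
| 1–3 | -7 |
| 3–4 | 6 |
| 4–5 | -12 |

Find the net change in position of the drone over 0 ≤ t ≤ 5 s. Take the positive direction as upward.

Net displacement equals the area under the velocity-time graph (areas below the axis count negative).
0–1 s: -11 × 1 = -11 m
1–3 s: -7 × 2 = -14 m
3–4 s: 6 × 1 = 6 m
4–5 s: -12 × 1 = -12 m
Net displacement = -31 m

-31 m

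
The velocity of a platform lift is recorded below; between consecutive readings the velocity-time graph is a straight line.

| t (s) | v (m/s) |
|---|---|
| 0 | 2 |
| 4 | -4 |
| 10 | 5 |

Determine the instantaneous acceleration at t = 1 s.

Acceleration is the slope of the v-t graph on 0–4 s: (-4 − 2)/(4 − 0) = -1.5 m/s².

-1.5 m/s²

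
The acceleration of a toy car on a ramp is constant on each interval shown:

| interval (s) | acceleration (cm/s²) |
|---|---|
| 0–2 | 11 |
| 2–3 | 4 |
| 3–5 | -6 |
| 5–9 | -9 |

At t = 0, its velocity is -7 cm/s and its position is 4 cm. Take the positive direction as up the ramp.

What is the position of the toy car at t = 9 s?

11 cm

On each constant-a segment, Δv = aΔt and Δx = v₀Δt + ½aΔt²; chain segment to segment.
0–2 s: v starts -7 cm/s; Δx = -7·2 + ½·11·2² = 8 cm; v ends 15 cm/s.
2–3 s: v starts 15 cm/s; Δx = 15·1 + ½·4·1² = 17 cm; v ends 19 cm/s.
3–5 s: v starts 19 cm/s; Δx = 19·2 + ½·-6·2² = 26 cm; v ends 7 cm/s.
5–9 s: v starts 7 cm/s; Δx = 7·4 + ½·-9·4² = -44 cm; v ends -29 cm/s.
x(9) = 4 + Σ Δx = 11 cm.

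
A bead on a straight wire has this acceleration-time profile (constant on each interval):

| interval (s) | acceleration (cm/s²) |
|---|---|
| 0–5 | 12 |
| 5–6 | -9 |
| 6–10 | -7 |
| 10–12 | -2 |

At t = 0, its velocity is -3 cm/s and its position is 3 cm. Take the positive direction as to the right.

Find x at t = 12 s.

On each constant-a segment, Δv = aΔt and Δx = v₀Δt + ½aΔt²; chain segment to segment.
0–5 s: v starts -3 cm/s; Δx = -3·5 + ½·12·5² = 135 cm; v ends 57 cm/s.
5–6 s: v starts 57 cm/s; Δx = 57·1 + ½·-9·1² = 52.5 cm; v ends 48 cm/s.
6–10 s: v starts 48 cm/s; Δx = 48·4 + ½·-7·4² = 136 cm; v ends 20 cm/s.
10–12 s: v starts 20 cm/s; Δx = 20·2 + ½·-2·2² = 36 cm; v ends 16 cm/s.
x(12) = 3 + Σ Δx = 362.5 cm.

362.5 cm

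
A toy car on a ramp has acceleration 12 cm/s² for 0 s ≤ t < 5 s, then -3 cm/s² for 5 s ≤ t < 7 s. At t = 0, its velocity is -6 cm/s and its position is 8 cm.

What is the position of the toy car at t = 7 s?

On each constant-a segment, Δv = aΔt and Δx = v₀Δt + ½aΔt²; chain segment to segment.
0–5 s: v starts -6 cm/s; Δx = -6·5 + ½·12·5² = 120 cm; v ends 54 cm/s.
5–7 s: v starts 54 cm/s; Δx = 54·2 + ½·-3·2² = 102 cm; v ends 48 cm/s.
x(7) = 8 + Σ Δx = 230 cm.

230 cm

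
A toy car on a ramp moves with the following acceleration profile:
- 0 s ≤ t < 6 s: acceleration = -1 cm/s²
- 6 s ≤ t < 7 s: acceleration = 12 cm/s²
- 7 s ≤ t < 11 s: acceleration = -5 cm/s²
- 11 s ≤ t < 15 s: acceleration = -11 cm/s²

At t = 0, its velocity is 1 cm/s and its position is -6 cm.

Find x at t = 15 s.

On each constant-a segment, Δv = aΔt and Δx = v₀Δt + ½aΔt²; chain segment to segment.
0–6 s: v starts 1 cm/s; Δx = 1·6 + ½·-1·6² = -12 cm; v ends -5 cm/s.
6–7 s: v starts -5 cm/s; Δx = -5·1 + ½·12·1² = 1 cm; v ends 7 cm/s.
7–11 s: v starts 7 cm/s; Δx = 7·4 + ½·-5·4² = -12 cm; v ends -13 cm/s.
11–15 s: v starts -13 cm/s; Δx = -13·4 + ½·-11·4² = -140 cm; v ends -57 cm/s.
x(15) = -6 + Σ Δx = -169 cm.

-169 cm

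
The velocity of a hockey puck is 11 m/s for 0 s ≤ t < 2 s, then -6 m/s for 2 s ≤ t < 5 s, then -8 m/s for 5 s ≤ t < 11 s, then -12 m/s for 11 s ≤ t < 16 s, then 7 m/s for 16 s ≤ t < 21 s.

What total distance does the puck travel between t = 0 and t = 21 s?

183 m

Distance (not displacement) is the total path length: add the absolute areas under v-t.
0–2 s: |11| × 2 = 22 m
2–5 s: |-6| × 3 = 18 m
5–11 s: |-8| × 6 = 48 m
11–16 s: |-12| × 5 = 60 m
16–21 s: |7| × 5 = 35 m
Total distance = 183 m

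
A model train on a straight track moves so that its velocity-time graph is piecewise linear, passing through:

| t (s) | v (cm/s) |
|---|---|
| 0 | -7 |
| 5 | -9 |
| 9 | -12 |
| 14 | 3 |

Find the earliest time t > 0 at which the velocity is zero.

t = 13 s

v changes sign on 9–14 s (from -12 to 3); the graph is linear there, so v = 0 at t = 9 + (12)·(14 − 9)/(3 − -12) = 13 s.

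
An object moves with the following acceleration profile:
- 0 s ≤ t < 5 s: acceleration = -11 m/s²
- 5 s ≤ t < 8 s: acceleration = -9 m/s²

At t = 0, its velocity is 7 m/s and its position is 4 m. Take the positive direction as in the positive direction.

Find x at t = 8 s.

On each constant-a segment, Δv = aΔt and Δx = v₀Δt + ½aΔt²; chain segment to segment.
0–5 s: v starts 7 m/s; Δx = 7·5 + ½·-11·5² = -102.5 m; v ends -48 m/s.
5–8 s: v starts -48 m/s; Δx = -48·3 + ½·-9·3² = -184.5 m; v ends -75 m/s.
x(8) = 4 + Σ Δx = -283 m.

-283 m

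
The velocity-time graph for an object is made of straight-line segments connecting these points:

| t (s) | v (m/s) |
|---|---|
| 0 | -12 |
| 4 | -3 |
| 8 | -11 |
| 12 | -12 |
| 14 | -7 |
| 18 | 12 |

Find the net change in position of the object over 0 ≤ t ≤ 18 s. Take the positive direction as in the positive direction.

Displacement is the signed area under the v-t curve.
0–4 s: ½(-12 + -3)(4) = -30 m
4–8 s: ½(-3 + -11)(4) = -28 m
8–12 s: ½(-11 + -12)(4) = -46 m
12–14 s: ½(-12 + -7)(2) = -19 m
14–18 s: ½(-7 + 12)(4) = 10 m
Net displacement = -113 m

-113 m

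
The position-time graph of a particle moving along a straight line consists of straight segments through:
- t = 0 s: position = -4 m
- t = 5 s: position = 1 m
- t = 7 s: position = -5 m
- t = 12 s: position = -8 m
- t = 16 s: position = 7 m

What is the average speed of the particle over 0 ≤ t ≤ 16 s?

1.8125 m/s

Average speed = (total path length)/(elapsed time); on a piecewise-linear x-t graph the path length is Σ|Δx|.
0–5 s: |Δx| = |1 − -4| = 5 m
5–7 s: |Δx| = |-5 − 1| = 6 m
7–12 s: |Δx| = |-8 − -5| = 3 m
12–16 s: |Δx| = |7 − -8| = 15 m
Total path = 29 m; average speed = 29/16 = 1.8125 m/s.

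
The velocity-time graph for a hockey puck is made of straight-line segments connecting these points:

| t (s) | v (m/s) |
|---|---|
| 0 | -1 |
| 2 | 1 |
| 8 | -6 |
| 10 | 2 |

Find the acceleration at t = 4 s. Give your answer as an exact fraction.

Acceleration is the slope of the v-t graph on 2–8 s: (-6 − 1)/(8 − 2) = -7/6 m/s².

-7/6 m/s²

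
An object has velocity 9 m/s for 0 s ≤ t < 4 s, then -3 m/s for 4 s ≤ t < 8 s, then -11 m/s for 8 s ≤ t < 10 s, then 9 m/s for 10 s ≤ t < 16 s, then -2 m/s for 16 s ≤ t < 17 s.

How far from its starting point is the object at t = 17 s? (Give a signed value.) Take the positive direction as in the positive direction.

Displacement is the signed area under the v-t curve.
0–4 s: 9 × 4 = 36 m
4–8 s: -3 × 4 = -12 m
8–10 s: -11 × 2 = -22 m
10–16 s: 9 × 6 = 54 m
16–17 s: -2 × 1 = -2 m
Net displacement = 54 m

54 m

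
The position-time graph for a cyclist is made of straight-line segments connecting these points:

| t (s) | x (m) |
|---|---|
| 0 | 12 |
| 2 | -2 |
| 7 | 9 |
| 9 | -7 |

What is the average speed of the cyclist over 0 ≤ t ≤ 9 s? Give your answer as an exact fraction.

41/9 m/s

Average speed = (total path length)/(elapsed time); on a piecewise-linear x-t graph the path length is Σ|Δx|.
0–2 s: |Δx| = |-2 − 12| = 14 m
2–7 s: |Δx| = |9 − -2| = 11 m
7–9 s: |Δx| = |-7 − 9| = 16 m
Total path = 41 m; average speed = 41/9 = 41/9 m/s.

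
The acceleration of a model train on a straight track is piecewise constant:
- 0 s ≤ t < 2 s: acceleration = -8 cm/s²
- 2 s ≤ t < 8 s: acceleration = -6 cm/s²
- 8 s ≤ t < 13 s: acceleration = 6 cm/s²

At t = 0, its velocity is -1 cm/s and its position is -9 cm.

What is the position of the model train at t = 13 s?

-427 cm

On each constant-a segment, Δv = aΔt and Δx = v₀Δt + ½aΔt²; chain segment to segment.
0–2 s: v starts -1 cm/s; Δx = -1·2 + ½·-8·2² = -18 cm; v ends -17 cm/s.
2–8 s: v starts -17 cm/s; Δx = -17·6 + ½·-6·6² = -210 cm; v ends -53 cm/s.
8–13 s: v starts -53 cm/s; Δx = -53·5 + ½·6·5² = -190 cm; v ends -23 cm/s.
x(13) = -9 + Σ Δx = -427 cm.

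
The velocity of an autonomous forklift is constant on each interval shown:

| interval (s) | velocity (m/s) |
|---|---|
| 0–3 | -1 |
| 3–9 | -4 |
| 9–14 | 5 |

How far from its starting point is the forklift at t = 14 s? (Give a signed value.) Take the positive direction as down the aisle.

Displacement is the signed area under the v-t curve.
0–3 s: -1 × 3 = -3 m
3–9 s: -4 × 6 = -24 m
9–14 s: 5 × 5 = 25 m
Net displacement = -2 m

-2 m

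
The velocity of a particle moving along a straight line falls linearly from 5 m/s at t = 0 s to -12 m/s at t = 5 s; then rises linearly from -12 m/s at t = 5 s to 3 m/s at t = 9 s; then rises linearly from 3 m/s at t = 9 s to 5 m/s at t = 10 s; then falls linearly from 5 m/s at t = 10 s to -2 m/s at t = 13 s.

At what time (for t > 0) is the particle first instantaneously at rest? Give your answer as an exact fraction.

v changes sign on 0–5 s (from 5 to -12); the graph is linear there, so v = 0 at t = 0 + (-5)·(5 − 0)/(-12 − 5) = 25/17 s.

t = 25/17 s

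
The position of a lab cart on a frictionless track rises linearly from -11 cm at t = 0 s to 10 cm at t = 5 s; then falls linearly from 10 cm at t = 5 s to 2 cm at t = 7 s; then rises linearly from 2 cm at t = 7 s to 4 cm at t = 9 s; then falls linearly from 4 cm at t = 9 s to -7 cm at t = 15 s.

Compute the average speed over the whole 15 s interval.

Average speed = (total path length)/(elapsed time); on a piecewise-linear x-t graph the path length is Σ|Δx|.
0–5 s: |Δx| = |10 − -11| = 21 cm
5–7 s: |Δx| = |2 − 10| = 8 cm
7–9 s: |Δx| = |4 − 2| = 2 cm
9–15 s: |Δx| = |-7 − 4| = 11 cm
Total path = 42 cm; average speed = 42/15 = 2.8 cm/s.

2.8 cm/s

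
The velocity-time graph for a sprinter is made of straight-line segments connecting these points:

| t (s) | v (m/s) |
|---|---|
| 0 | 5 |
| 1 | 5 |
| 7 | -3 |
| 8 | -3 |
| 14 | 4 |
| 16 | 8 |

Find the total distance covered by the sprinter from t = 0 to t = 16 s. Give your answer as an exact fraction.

Distance (not displacement) is the total path length: add the absolute areas under v-t.
0–1 s: |5| × 1 = 5 m
1–7 s: v = 0 at t = 4.75 s; triangle areas 9.375 + 3.375 = 12.75 m
7–8 s: |-3| × 1 = 3 m
8–14 s: v = 0 at t = 74/7 s; triangle areas 27/7 + 48/7 = 75/7 m
14–16 s: |½(4 + 8)(2)| = 12 m
Total distance = 1217/28 m

1217/28 m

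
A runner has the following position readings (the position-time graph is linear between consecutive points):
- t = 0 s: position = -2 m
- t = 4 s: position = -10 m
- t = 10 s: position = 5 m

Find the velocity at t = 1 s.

-2 m/s

Velocity is the slope of the x-t graph on 0–4 s: (-10 − -2)/(4 − 0) = -2 m/s.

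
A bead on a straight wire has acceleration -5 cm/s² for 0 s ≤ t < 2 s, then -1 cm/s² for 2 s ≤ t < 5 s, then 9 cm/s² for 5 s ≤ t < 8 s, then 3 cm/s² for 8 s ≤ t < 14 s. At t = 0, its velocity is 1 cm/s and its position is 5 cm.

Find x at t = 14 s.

114 cm

On each constant-a segment, Δv = aΔt and Δx = v₀Δt + ½aΔt²; chain segment to segment.
0–2 s: v starts 1 cm/s; Δx = 1·2 + ½·-5·2² = -8 cm; v ends -9 cm/s.
2–5 s: v starts -9 cm/s; Δx = -9·3 + ½·-1·3² = -31.5 cm; v ends -12 cm/s.
5–8 s: v starts -12 cm/s; Δx = -12·3 + ½·9·3² = 4.5 cm; v ends 15 cm/s.
8–14 s: v starts 15 cm/s; Δx = 15·6 + ½·3·6² = 144 cm; v ends 33 cm/s.
x(14) = 5 + Σ Δx = 114 cm.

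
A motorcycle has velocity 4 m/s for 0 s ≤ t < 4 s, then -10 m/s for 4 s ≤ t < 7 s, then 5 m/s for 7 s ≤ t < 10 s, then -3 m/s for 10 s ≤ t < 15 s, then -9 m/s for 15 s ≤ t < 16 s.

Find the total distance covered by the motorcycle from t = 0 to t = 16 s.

Total distance travelled is ∫|v| dt — sum the magnitudes of each area piece.
0–4 s: |4| × 4 = 16 m
4–7 s: |-10| × 3 = 30 m
7–10 s: |5| × 3 = 15 m
10–15 s: |-3| × 5 = 15 m
15–16 s: |-9| × 1 = 9 m
Total distance = 85 m

85 m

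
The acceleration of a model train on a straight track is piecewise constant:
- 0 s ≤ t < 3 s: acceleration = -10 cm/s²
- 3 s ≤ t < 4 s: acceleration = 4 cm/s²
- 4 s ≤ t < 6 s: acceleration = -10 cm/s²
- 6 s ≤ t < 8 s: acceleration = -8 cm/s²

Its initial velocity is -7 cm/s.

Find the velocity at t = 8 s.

Δv equals the area under the a-t graph; then v = v₀ + Δv.
0–3 s: -10 × 3 = -30 cm/s
3–4 s: 4 × 1 = 4 cm/s
4–6 s: -10 × 2 = -20 cm/s
6–8 s: -8 × 2 = -16 cm/s
Δv = -62 cm/s, so v(8) = -7 + (-62) = -69 cm/s.

-69 cm/s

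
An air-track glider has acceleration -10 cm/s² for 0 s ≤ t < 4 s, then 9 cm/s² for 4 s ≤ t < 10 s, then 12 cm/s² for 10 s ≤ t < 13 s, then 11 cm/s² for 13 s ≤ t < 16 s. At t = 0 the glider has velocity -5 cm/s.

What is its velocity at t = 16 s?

Δv equals the area under the a-t graph; then v = v₀ + Δv.
0–4 s: -10 × 4 = -40 cm/s
4–10 s: 9 × 6 = 54 cm/s
10–13 s: 12 × 3 = 36 cm/s
13–16 s: 11 × 3 = 33 cm/s
Δv = 83 cm/s, so v(16) = -5 + (83) = 78 cm/s.

78 cm/s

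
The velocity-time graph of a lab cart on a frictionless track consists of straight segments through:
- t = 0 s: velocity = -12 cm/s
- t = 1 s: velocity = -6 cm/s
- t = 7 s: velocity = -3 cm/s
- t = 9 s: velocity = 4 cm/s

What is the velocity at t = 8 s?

0.5 cm/s

On 7–9 s the graph is linear from -3 to 4 cm/s: v(8) = -3 + (4 − -3)·(8 − 7)/(9 − 7) = 0.5 cm/s.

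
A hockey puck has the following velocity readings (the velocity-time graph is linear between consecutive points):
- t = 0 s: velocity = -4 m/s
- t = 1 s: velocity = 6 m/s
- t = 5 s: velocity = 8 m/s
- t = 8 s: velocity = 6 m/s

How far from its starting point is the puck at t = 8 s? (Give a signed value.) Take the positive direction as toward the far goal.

50 m

Net displacement equals the area under the velocity-time graph (areas below the axis count negative).
0–1 s: ½(-4 + 6)(1) = 1 m
1–5 s: ½(6 + 8)(4) = 28 m
5–8 s: ½(8 + 6)(3) = 21 m
Net displacement = 50 m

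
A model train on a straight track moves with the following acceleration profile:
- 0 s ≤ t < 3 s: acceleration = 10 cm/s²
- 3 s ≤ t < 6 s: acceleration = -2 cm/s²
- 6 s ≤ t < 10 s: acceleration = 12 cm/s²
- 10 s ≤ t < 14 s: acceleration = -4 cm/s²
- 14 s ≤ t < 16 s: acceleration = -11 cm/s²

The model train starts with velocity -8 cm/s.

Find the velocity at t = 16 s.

Δv equals the area under the a-t graph; then v = v₀ + Δv.
0–3 s: 10 × 3 = 30 cm/s
3–6 s: -2 × 3 = -6 cm/s
6–10 s: 12 × 4 = 48 cm/s
10–14 s: -4 × 4 = -16 cm/s
14–16 s: -11 × 2 = -22 cm/s
Δv = 34 cm/s, so v(16) = -8 + (34) = 26 cm/s.

26 cm/s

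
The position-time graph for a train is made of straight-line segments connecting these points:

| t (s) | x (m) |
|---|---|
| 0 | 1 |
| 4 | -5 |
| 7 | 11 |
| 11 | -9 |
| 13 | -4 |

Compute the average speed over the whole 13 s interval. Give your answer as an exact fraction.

Average speed = (total path length)/(elapsed time); on a piecewise-linear x-t graph the path length is Σ|Δx|.
0–4 s: |Δx| = |-5 − 1| = 6 m
4–7 s: |Δx| = |11 − -5| = 16 m
7–11 s: |Δx| = |-9 − 11| = 20 m
11–13 s: |Δx| = |-4 − -9| = 5 m
Total path = 47 m; average speed = 47/13 = 47/13 m/s.

47/13 m/s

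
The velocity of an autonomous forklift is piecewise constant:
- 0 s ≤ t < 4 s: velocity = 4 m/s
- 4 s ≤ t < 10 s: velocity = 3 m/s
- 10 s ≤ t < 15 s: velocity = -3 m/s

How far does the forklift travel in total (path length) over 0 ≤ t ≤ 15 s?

Distance (not displacement) is the total path length: add the absolute areas under v-t.
0–4 s: |4| × 4 = 16 m
4–10 s: |3| × 6 = 18 m
10–15 s: |-3| × 5 = 15 m
Total distance = 49 m

49 m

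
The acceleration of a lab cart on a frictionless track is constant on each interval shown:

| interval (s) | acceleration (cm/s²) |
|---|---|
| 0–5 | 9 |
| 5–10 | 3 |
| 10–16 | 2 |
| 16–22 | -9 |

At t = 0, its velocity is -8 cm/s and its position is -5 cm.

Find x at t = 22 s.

On each constant-a segment, Δv = aΔt and Δx = v₀Δt + ½aΔt²; chain segment to segment.
0–5 s: v starts -8 cm/s; Δx = -8·5 + ½·9·5² = 72.5 cm; v ends 37 cm/s.
5–10 s: v starts 37 cm/s; Δx = 37·5 + ½·3·5² = 222.5 cm; v ends 52 cm/s.
10–16 s: v starts 52 cm/s; Δx = 52·6 + ½·2·6² = 348 cm; v ends 64 cm/s.
16–22 s: v starts 64 cm/s; Δx = 64·6 + ½·-9·6² = 222 cm; v ends 10 cm/s.
x(22) = -5 + Σ Δx = 860 cm.

860 cm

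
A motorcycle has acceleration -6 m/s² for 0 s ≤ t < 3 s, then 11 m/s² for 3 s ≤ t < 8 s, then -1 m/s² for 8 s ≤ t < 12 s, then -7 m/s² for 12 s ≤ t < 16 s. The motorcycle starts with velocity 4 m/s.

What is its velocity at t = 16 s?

9 m/s

Δv equals the area under the a-t graph; then v = v₀ + Δv.
0–3 s: -6 × 3 = -18 m/s
3–8 s: 11 × 5 = 55 m/s
8–12 s: -1 × 4 = -4 m/s
12–16 s: -7 × 4 = -28 m/s
Δv = 5 m/s, so v(16) = 4 + (5) = 9 m/s.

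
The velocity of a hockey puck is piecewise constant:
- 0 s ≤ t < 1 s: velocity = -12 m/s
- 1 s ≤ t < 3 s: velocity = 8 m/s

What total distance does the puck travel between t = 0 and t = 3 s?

Total distance travelled is ∫|v| dt — sum the magnitudes of each area piece.
0–1 s: |-12| × 1 = 12 m
1–3 s: |8| × 2 = 16 m
Total distance = 28 m

28 m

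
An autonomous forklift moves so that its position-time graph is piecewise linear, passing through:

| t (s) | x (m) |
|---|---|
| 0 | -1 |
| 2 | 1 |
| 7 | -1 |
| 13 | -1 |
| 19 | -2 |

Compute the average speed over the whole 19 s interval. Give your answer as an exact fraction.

5/19 m/s

Average speed = (total path length)/(elapsed time); on a piecewise-linear x-t graph the path length is Σ|Δx|.
0–2 s: |Δx| = |1 − -1| = 2 m
2–7 s: |Δx| = |-1 − 1| = 2 m
7–13 s: |Δx| = |-1 − -1| = 0 m
13–19 s: |Δx| = |-2 − -1| = 1 m
Total path = 5 m; average speed = 5/19 = 5/19 m/s.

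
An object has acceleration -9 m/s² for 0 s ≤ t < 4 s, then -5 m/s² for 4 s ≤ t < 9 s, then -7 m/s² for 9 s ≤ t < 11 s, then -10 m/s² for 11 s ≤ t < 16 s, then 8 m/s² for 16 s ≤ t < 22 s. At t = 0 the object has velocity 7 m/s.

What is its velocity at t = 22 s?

Δv equals the area under the a-t graph; then v = v₀ + Δv.
0–4 s: -9 × 4 = -36 m/s
4–9 s: -5 × 5 = -25 m/s
9–11 s: -7 × 2 = -14 m/s
11–16 s: -10 × 5 = -50 m/s
16–22 s: 8 × 6 = 48 m/s
Δv = -77 m/s, so v(22) = 7 + (-77) = -70 m/s.

-70 m/s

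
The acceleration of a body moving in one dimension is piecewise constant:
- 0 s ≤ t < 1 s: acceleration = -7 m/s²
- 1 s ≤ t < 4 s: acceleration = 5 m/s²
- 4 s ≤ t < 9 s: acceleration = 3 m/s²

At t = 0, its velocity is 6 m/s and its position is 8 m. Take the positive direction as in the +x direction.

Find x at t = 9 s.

On each constant-a segment, Δv = aΔt and Δx = v₀Δt + ½aΔt²; chain segment to segment.
0–1 s: v starts 6 m/s; Δx = 6·1 + ½·-7·1² = 2.5 m; v ends -1 m/s.
1–4 s: v starts -1 m/s; Δx = -1·3 + ½·5·3² = 19.5 m; v ends 14 m/s.
4–9 s: v starts 14 m/s; Δx = 14·5 + ½·3·5² = 107.5 m; v ends 29 m/s.
x(9) = 8 + Σ Δx = 137.5 m.

137.5 m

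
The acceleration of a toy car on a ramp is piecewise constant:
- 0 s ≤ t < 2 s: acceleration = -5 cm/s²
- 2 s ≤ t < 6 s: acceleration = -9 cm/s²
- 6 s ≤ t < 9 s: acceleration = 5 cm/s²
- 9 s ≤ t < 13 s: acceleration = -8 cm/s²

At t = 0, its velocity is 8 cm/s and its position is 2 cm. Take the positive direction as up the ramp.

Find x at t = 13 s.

-319.5 cm

On each constant-a segment, Δv = aΔt and Δx = v₀Δt + ½aΔt²; chain segment to segment.
0–2 s: v starts 8 cm/s; Δx = 8·2 + ½·-5·2² = 6 cm; v ends -2 cm/s.
2–6 s: v starts -2 cm/s; Δx = -2·4 + ½·-9·4² = -80 cm; v ends -38 cm/s.
6–9 s: v starts -38 cm/s; Δx = -38·3 + ½·5·3² = -91.5 cm; v ends -23 cm/s.
9–13 s: v starts -23 cm/s; Δx = -23·4 + ½·-8·4² = -156 cm; v ends -55 cm/s.
x(13) = 2 + Σ Δx = -319.5 cm.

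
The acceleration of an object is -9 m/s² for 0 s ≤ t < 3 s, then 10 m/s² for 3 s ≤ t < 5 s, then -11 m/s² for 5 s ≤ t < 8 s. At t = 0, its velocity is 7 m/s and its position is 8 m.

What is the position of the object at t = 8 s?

On each constant-a segment, Δv = aΔt and Δx = v₀Δt + ½aΔt²; chain segment to segment.
0–3 s: v starts 7 m/s; Δx = 7·3 + ½·-9·3² = -19.5 m; v ends -20 m/s.
3–5 s: v starts -20 m/s; Δx = -20·2 + ½·10·2² = -20 m; v ends 0 m/s.
5–8 s: v starts 0 m/s; Δx = 0·3 + ½·-11·3² = -49.5 m; v ends -33 m/s.
x(8) = 8 + Σ Δx = -81 m.

-81 m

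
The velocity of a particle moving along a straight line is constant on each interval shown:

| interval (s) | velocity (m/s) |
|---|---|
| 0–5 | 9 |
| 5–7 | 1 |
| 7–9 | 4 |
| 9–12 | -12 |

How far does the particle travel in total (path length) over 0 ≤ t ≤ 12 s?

91 m

Total distance travelled is ∫|v| dt — sum the magnitudes of each area piece.
0–5 s: |9| × 5 = 45 m
5–7 s: |1| × 2 = 2 m
7–9 s: |4| × 2 = 8 m
9–12 s: |-12| × 3 = 36 m
Total distance = 91 m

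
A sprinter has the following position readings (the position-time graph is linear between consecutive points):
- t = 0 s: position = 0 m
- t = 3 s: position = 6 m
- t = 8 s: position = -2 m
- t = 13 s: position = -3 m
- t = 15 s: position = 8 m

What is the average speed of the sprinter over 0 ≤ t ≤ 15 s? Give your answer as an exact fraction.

26/15 m/s

Average speed = (total path length)/(elapsed time); on a piecewise-linear x-t graph the path length is Σ|Δx|.
0–3 s: |Δx| = |6 − 0| = 6 m
3–8 s: |Δx| = |-2 − 6| = 8 m
8–13 s: |Δx| = |-3 − -2| = 1 m
13–15 s: |Δx| = |8 − -3| = 11 m
Total path = 26 m; average speed = 26/15 = 26/15 m/s.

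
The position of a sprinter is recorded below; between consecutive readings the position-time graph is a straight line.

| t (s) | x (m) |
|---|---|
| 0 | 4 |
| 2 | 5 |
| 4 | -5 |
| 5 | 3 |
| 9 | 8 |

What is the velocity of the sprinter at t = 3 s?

Velocity is the slope of the x-t graph on 2–4 s: (-5 − 5)/(4 − 2) = -5 m/s.

-5 m/s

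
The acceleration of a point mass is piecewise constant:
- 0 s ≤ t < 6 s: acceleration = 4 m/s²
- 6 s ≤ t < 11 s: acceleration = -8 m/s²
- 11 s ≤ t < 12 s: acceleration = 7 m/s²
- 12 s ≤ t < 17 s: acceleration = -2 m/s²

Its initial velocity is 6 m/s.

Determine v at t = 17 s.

-13 m/s

Δv equals the area under the a-t graph; then v = v₀ + Δv.
0–6 s: 4 × 6 = 24 m/s
6–11 s: -8 × 5 = -40 m/s
11–12 s: 7 × 1 = 7 m/s
12–17 s: -2 × 5 = -10 m/s
Δv = -19 m/s, so v(17) = 6 + (-19) = -13 m/s.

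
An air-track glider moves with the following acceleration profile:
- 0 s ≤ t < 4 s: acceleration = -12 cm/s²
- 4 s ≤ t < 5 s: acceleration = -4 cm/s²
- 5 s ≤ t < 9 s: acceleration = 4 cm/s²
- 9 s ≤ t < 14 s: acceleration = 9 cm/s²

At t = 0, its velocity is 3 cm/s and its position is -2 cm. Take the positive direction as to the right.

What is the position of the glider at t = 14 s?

On each constant-a segment, Δv = aΔt and Δx = v₀Δt + ½aΔt²; chain segment to segment.
0–4 s: v starts 3 cm/s; Δx = 3·4 + ½·-12·4² = -84 cm; v ends -45 cm/s.
4–5 s: v starts -45 cm/s; Δx = -45·1 + ½·-4·1² = -47 cm; v ends -49 cm/s.
5–9 s: v starts -49 cm/s; Δx = -49·4 + ½·4·4² = -164 cm; v ends -33 cm/s.
9–14 s: v starts -33 cm/s; Δx = -33·5 + ½·9·5² = -52.5 cm; v ends 12 cm/s.
x(14) = -2 + Σ Δx = -349.5 cm.

-349.5 cm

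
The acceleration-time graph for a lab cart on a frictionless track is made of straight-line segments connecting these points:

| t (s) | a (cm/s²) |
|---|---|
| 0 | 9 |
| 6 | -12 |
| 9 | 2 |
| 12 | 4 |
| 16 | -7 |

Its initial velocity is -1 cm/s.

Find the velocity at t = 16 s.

-22 cm/s

Δv equals the area under the a-t graph; then v = v₀ + Δv.
0–6 s: ½(9 + -12)(6) = -9 cm/s
6–9 s: ½(-12 + 2)(3) = -15 cm/s
9–12 s: ½(2 + 4)(3) = 9 cm/s
12–16 s: ½(4 + -7)(4) = -6 cm/s
Δv = -21 cm/s, so v(16) = -1 + (-21) = -22 cm/s.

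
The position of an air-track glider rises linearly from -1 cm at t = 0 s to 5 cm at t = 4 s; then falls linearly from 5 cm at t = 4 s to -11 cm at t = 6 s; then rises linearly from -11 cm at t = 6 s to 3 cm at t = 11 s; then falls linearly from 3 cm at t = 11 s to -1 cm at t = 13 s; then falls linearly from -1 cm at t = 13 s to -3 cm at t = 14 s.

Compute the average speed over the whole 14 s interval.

Average speed = (total path length)/(elapsed time); on a piecewise-linear x-t graph the path length is Σ|Δx|.
0–4 s: |Δx| = |5 − -1| = 6 cm
4–6 s: |Δx| = |-11 − 5| = 16 cm
6–11 s: |Δx| = |3 − -11| = 14 cm
11–13 s: |Δx| = |-1 − 3| = 4 cm
13–14 s: |Δx| = |-3 − -1| = 2 cm
Total path = 42 cm; average speed = 42/14 = 3 cm/s.

3 cm/s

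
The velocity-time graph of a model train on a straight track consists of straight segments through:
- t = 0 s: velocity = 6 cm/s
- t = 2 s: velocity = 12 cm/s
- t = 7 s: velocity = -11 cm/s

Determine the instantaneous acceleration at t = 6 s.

-4.6 cm/s²

Acceleration is the slope of the v-t graph on 2–7 s: (-11 − 12)/(7 − 2) = -4.6 cm/s².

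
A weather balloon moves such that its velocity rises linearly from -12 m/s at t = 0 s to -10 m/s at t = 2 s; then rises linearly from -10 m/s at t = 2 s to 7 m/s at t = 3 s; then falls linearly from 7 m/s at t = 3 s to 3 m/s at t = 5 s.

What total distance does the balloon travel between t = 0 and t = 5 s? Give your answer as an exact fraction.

Distance (not displacement) is the total path length: add the absolute areas under v-t.
0–2 s: |½(-12 + -10)(2)| = 22 m
2–3 s: v = 0 at t = 44/17 s; triangle areas 50/17 + 49/34 = 149/34 m
3–5 s: |½(7 + 3)(2)| = 10 m
Total distance = 1237/34 m

1237/34 m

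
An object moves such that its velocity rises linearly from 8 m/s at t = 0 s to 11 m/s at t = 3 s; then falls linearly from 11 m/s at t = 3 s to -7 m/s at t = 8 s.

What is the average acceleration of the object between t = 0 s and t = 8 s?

Average acceleration = Δv/Δt = (-7 − 8)/(8 − 0) = -1.875 m/s².

-1.875 m/s²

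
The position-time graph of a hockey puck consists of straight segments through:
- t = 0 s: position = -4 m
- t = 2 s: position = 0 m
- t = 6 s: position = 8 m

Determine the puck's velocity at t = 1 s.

2 m/s

Velocity is the slope of the x-t graph on 0–2 s: (0 − -4)/(2 − 0) = 2 m/s.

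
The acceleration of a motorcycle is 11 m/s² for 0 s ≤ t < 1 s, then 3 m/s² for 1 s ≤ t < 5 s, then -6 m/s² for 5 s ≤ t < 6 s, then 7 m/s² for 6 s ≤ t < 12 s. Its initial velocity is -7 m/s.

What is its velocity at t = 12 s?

52 m/s

Δv equals the area under the a-t graph; then v = v₀ + Δv.
0–1 s: 11 × 1 = 11 m/s
1–5 s: 3 × 4 = 12 m/s
5–6 s: -6 × 1 = -6 m/s
6–12 s: 7 × 6 = 42 m/s
Δv = 59 m/s, so v(12) = -7 + (59) = 52 m/s.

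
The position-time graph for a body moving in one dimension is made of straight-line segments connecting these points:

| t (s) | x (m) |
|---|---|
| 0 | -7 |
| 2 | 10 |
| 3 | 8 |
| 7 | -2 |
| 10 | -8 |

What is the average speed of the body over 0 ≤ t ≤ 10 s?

Average speed = (total path length)/(elapsed time); on a piecewise-linear x-t graph the path length is Σ|Δx|.
0–2 s: |Δx| = |10 − -7| = 17 m
2–3 s: |Δx| = |8 − 10| = 2 m
3–7 s: |Δx| = |-2 − 8| = 10 m
7–10 s: |Δx| = |-8 − -2| = 6 m
Total path = 35 m; average speed = 35/10 = 3.5 m/s.

3.5 m/s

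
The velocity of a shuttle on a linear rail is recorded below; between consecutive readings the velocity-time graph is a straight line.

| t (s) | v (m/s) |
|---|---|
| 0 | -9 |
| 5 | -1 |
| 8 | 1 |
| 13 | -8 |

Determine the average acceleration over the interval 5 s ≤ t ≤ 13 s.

Average acceleration = Δv/Δt = (-8 − -1)/(13 − 5) = -0.875 m/s².

-0.875 m/s²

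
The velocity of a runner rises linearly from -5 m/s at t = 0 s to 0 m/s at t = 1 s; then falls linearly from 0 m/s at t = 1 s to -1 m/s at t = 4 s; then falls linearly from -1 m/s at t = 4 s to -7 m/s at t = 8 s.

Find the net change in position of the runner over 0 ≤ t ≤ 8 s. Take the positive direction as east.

Net displacement equals the area under the velocity-time graph (areas below the axis count negative).
0–1 s: ½(-5 + 0)(1) = -2.5 m
1–4 s: ½(0 + -1)(3) = -1.5 m
4–8 s: ½(-1 + -7)(4) = -16 m
Net displacement = -20 m

-20 m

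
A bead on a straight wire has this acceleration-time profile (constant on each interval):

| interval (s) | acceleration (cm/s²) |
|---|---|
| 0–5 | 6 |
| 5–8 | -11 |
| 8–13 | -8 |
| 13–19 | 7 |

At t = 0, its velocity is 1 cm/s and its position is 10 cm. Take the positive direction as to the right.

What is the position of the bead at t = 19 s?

-102.5 cm

On each constant-a segment, Δv = aΔt and Δx = v₀Δt + ½aΔt²; chain segment to segment.
0–5 s: v starts 1 cm/s; Δx = 1·5 + ½·6·5² = 80 cm; v ends 31 cm/s.
5–8 s: v starts 31 cm/s; Δx = 31·3 + ½·-11·3² = 43.5 cm; v ends -2 cm/s.
8–13 s: v starts -2 cm/s; Δx = -2·5 + ½·-8·5² = -110 cm; v ends -42 cm/s.
13–19 s: v starts -42 cm/s; Δx = -42·6 + ½·7·6² = -126 cm; v ends 0 cm/s.
x(19) = 10 + Σ Δx = -102.5 cm.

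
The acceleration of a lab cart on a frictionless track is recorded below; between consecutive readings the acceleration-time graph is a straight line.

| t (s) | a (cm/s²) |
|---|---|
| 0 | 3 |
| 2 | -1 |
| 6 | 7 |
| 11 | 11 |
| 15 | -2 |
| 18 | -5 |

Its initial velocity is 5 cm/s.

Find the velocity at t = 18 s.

Δv equals the area under the a-t graph; then v = v₀ + Δv.
0–2 s: ½(3 + -1)(2) = 2 cm/s
2–6 s: ½(-1 + 7)(4) = 12 cm/s
6–11 s: ½(7 + 11)(5) = 45 cm/s
11–15 s: ½(11 + -2)(4) = 18 cm/s
15–18 s: ½(-2 + -5)(3) = -10.5 cm/s
Δv = 66.5 cm/s, so v(18) = 5 + (66.5) = 71.5 cm/s.

71.5 cm/s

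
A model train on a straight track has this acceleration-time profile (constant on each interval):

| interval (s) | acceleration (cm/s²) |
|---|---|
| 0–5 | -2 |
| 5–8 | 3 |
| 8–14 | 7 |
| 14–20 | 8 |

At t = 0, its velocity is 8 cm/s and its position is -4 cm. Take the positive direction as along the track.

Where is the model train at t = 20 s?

624.5 cm

On each constant-a segment, Δv = aΔt and Δx = v₀Δt + ½aΔt²; chain segment to segment.
0–5 s: v starts 8 cm/s; Δx = 8·5 + ½·-2·5² = 15 cm; v ends -2 cm/s.
5–8 s: v starts -2 cm/s; Δx = -2·3 + ½·3·3² = 7.5 cm; v ends 7 cm/s.
8–14 s: v starts 7 cm/s; Δx = 7·6 + ½·7·6² = 168 cm; v ends 49 cm/s.
14–20 s: v starts 49 cm/s; Δx = 49·6 + ½·8·6² = 438 cm; v ends 97 cm/s.
x(20) = -4 + Σ Δx = 624.5 cm.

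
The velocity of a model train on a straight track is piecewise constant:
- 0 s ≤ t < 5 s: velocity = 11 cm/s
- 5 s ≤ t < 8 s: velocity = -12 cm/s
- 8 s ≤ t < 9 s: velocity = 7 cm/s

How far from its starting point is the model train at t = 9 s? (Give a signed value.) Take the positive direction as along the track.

Net displacement equals the area under the velocity-time graph (areas below the axis count negative).
0–5 s: 11 × 5 = 55 cm
5–8 s: -12 × 3 = -36 cm
8–9 s: 7 × 1 = 7 cm
Net displacement = 26 cm

26 cm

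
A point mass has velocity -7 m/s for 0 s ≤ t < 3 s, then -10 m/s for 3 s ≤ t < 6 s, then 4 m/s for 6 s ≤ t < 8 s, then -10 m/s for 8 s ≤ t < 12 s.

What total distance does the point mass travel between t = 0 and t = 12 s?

Distance (not displacement) is the total path length: add the absolute areas under v-t.
0–3 s: |-7| × 3 = 21 m
3–6 s: |-10| × 3 = 30 m
6–8 s: |4| × 2 = 8 m
8–12 s: |-10| × 4 = 40 m
Total distance = 99 m

99 m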